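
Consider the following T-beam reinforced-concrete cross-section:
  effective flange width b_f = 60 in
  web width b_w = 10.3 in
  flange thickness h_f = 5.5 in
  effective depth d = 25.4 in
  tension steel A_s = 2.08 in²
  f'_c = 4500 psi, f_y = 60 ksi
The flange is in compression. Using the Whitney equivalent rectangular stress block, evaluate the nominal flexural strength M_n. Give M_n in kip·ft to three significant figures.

M_n ≈ 261 kip·ft

Tension: T = A_s f_y = 2.08 × 60 = 124.8 kips.
Try a within the flange: a = T/(0.85 f'_c b_f) = 124.8/(0.85 × 4.5 × 60) = 0.544 in.
Since a = 0.544 ≤ h_f = 5.5 in, the stress block lies entirely in the flange; analyse as a rectangular beam of width b_f.
M_n = T(d − a/2) = 124.8 × (25.4 − 0.272) = 3136.0 kip·in.
M_n = 3136.0/12 = 261.33 kip·ft.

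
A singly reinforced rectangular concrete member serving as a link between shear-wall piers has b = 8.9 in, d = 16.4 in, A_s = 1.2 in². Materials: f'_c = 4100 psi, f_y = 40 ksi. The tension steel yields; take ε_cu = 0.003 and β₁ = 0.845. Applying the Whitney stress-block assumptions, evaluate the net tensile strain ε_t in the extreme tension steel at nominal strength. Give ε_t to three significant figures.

a = A_s f_y/(0.85 f'_c b) = 1.548 in.
β₁ = 0.845, so c = a/β₁ = 1.548/0.845 = 1.832 in.
From the linear strain diagram with ε_cu = 0.003: ε_t = 0.003 (d − c)/c = 0.003 × (16.4 − 1.832)/1.832 = 0.0239.
Since ε_t ≥ 0.005, the section is tension-controlled.

ε_t ≈ 0.0239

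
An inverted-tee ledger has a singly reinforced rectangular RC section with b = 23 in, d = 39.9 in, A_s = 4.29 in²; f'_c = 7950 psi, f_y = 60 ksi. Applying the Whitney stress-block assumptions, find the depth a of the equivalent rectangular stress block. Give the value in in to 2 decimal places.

T = A_s f_y = 4.29 × 60 = 257.4 kips.
a = T/(0.85 f'_c b) = 257.4/(0.85 × 7.95 × 23) = 1.66 in.

a ≈ 1.66 in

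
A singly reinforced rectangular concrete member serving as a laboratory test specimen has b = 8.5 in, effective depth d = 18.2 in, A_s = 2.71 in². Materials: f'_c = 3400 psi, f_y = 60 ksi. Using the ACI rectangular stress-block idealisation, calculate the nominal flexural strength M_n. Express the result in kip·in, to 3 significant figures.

T = A_s f_y = 2.71 × 60 = 162.6 kips.
a = T/(0.85 f'_c b) = 162.6/(0.85 × 3.4 × 8.5) = 6.619 in.
M_n = T(d − a/2) = 162.6 × (18.2 − 3.3095) = 2421.2 kip·in.

M_n ≈ 2420 kip·in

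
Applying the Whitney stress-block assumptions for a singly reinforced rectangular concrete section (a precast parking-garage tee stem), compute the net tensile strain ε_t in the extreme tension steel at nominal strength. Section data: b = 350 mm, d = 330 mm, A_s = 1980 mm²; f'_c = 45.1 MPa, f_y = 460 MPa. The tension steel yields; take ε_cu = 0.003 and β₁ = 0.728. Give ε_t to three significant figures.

a = A_s f_y/(0.85 f'_c b) = 67.88 mm.
β₁ = 0.728, so c = a/β₁ = 67.88/0.728 = 93.24 mm.
From the linear strain diagram with ε_cu = 0.003: ε_t = 0.003 (d − c)/c = 0.003 × (330 − 93.24)/93.24 = 0.00762.
Since ε_t ≥ 0.005, the section is tension-controlled.

ε_t ≈ 0.00762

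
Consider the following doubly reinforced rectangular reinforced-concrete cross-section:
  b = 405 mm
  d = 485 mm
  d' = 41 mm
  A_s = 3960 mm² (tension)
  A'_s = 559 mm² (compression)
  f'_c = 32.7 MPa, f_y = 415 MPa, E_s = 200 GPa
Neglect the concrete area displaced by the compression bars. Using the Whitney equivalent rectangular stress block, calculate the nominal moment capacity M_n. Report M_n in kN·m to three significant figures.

M_n ≈ 699 kN·m

Assume both tension and compression steel yield.
Net tension couple steel: A_s − A'_s = 3401 mm².
a = (A_s − A'_s) f_y / (0.85 f'_c b) = 1411415/(0.85 × 32.7 × 405) = 125.38 mm.
c = a/β₁ = 125.38/0.816 = 153.65 mm; ε'_s = 0.003(c − d')/c = 0.0022 ≥ f_y/E_s = 0.0021, so compression steel does yield.
M_n = (A_s − A'_s) f_y (d − a/2) + A'_s f_y (d − d') = [1411415 × (485 − 62.69) + 231985 × (485 − 41)] × 10⁻⁶ = 596.05 + 103.00 = 699.05 kN·m.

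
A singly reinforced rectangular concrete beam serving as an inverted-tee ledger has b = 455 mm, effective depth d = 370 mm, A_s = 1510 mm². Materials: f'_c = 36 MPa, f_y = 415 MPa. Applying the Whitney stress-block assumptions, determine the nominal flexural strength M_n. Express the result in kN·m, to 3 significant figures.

T = A_s f_y = 1510 × 415 = 626650 N = 626.65 kN.
From C = T: a = T/(0.85 f'_c b) = 626650/(0.85 × 36 × 455) = 45.01 mm.
M_n = T(d − a/2) = 626.65 kN × (370 − 22.505) mm = 217.76 kN·m.

M_n ≈ 218 kN·m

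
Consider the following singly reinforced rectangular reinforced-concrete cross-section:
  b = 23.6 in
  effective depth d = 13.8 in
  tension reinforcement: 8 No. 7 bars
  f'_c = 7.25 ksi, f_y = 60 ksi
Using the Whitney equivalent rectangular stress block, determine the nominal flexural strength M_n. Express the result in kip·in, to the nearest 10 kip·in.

M_n ≈ 3690 kip·in

A_s = 8 × 0.6 = 4.8 in².
T = A_s f_y = 4.8 × 60 = 288 kips.
a = T/(0.85 f'_c b) = 288/(0.85 × 7.25 × 23.6) = 1.980 in.
M_n = T(d − a/2) = 288 × (13.8 − 0.99) = 3689.3 kip·in.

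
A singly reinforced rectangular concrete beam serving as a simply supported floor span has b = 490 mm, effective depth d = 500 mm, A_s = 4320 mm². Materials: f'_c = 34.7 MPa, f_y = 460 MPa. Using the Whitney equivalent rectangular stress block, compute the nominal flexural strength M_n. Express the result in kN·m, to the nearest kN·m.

M_n ≈ 857 kN·m

T = A_s f_y = 4320 × 460 = 1987200 N = 1987.2 kN.
From C = T: a = T/(0.85 f'_c b) = 1987200/(0.85 × 34.7 × 490) = 137.50 mm.
M_n = T(d − a/2) = 1987.2 kN × (500 − 68.75) mm = 856.98 kN·m.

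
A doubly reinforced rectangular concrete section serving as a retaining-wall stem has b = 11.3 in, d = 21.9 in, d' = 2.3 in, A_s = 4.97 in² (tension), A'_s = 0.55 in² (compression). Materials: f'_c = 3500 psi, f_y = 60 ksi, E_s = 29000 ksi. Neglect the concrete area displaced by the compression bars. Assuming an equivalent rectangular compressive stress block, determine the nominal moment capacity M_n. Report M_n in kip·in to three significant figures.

M_n ≈ 5410 kip·in

Assume both steels yield.
a = (A_s − A'_s) f_y/(0.85 f'_c b) = (4.97 − 0.55) × 60/(0.85 × 3.5 × 11.3) = 7.889 in.
c = a/β₁ = 7.889/0.85 = 9.281 in; ε'_s = 0.003(c − d')/c = 0.0023 ≥ ε_y = 0.0021, so the compression steel yields.
M_n = (A_s − A'_s) f_y (d − a/2) + A'_s f_y (d − d') = 265.2 × (21.9 − 3.9445) + 33 × (21.9 − 2.3) = 4761.8 + 646.8 = 5408.6 kip·in.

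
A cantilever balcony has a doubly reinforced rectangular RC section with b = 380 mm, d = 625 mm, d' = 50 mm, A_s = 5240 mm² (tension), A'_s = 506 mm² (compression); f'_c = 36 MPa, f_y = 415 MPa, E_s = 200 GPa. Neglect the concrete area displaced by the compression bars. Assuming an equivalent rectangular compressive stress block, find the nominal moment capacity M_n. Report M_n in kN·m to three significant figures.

M_n ≈ 1180 kN·m

Assume both tension and compression steel yield.
Net tension couple steel: A_s − A'_s = 4734 mm².
a = (A_s − A'_s) f_y / (0.85 f'_c b) = 1964610/(0.85 × 36 × 380) = 168.96 mm.
c = a/β₁ = 168.96/0.793 = 213.06 mm; ε'_s = 0.003(c − d')/c = 0.0023 ≥ f_y/E_s = 0.0021, so compression steel does yield.
M_n = (A_s − A'_s) f_y (d − a/2) + A'_s f_y (d − d') = [1964610 × (625 − 84.48) + 209990 × (625 − 50)] × 10⁻⁶ = 1061.91 + 120.74 = 1182.65 kN·m.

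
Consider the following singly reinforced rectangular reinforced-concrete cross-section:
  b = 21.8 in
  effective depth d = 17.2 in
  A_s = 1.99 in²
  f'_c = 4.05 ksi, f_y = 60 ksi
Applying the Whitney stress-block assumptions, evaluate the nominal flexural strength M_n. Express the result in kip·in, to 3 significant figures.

T = A_s f_y = 1.99 × 60 = 119.4 kips.
a = T/(0.85 f'_c b) = 119.4/(0.85 × 4.05 × 21.8) = 1.591 in.
M_n = T(d − a/2) = 119.4 × (17.2 − 0.7955) = 1958.7 kip·in.

M_n ≈ 1960 kip·in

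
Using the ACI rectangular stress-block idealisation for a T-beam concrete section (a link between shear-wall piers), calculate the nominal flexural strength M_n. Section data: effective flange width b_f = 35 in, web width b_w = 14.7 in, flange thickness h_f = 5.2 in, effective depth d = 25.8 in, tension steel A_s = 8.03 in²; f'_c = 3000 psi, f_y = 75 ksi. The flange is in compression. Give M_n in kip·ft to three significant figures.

Tension: T = A_s f_y = 8.03 × 75 = 602.25 kips.
Try a within the flange: a = T/(0.85 f'_c b_f) = 602.25/(0.85 × 3 × 35) = 6.748 in.
a = 6.748 > h_f = 5.2 in: the block extends into the web. Split into flange-overhang and web parts.
C_f = 0.85 f'_c (b_f − b_w) h_f = 0.85 × 3 × (35 − 14.7) × 5.2 = 269.2 kips.
Remaining web compression depth: a_w = (T − C_f)/(0.85 f'_c b_w) = (602.25 − 269.2)/(0.85 × 3 × 14.7) = 8.885 in.
M_n = C_f(d − h_f/2) + (T − C_f)(d − a_w/2) = 269.2 × (25.8 − 2.6) + 333.05 × (25.8 − 4.4425) = 6245.4 + 7113.1 = 13358.5 kip·in.
M_n = 13358.5/12 = 1113.21 kip·ft.

M_n ≈ 1110 kip·ft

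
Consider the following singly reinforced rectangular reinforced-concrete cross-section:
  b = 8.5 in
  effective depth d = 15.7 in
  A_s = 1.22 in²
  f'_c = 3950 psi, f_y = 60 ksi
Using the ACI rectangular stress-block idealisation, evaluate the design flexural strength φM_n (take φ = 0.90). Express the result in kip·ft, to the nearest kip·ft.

T = A_s f_y = 1.22 × 60 = 73.2 kips.
a = T/(0.85 f'_c b) = 73.2/(0.85 × 3.95 × 8.5) = 2.565 in.
M_n = T(d − a/2) = 73.2 × (15.7 − 1.2825) = 1055.4 kip·in = 1055.4/12 = 87.95 kip·ft.
φM_n = 0.90 × 87.95 = 79.16 kip·ft.

φM_n ≈ 79 kip·ft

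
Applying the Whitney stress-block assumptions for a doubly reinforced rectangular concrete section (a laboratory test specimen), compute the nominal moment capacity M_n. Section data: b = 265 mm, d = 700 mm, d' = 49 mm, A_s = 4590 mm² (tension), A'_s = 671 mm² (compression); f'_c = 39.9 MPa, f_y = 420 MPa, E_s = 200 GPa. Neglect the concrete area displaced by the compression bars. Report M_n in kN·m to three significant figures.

M_n ≈ 1180 kN·m

Assume both tension and compression steel yield.
Net tension couple steel: A_s − A'_s = 3919 mm².
a = (A_s − A'_s) f_y / (0.85 f'_c b) = 1645980/(0.85 × 39.9 × 265) = 183.14 mm.
c = a/β₁ = 183.14/0.765 = 239.40 mm; ε'_s = 0.003(c − d')/c = 0.0024 ≥ f_y/E_s = 0.0021, so compression steel does yield.
M_n = (A_s − A'_s) f_y (d − a/2) + A'_s f_y (d − d') = [1645980 × (700 − 91.57) + 281820 × (700 − 49)] × 10⁻⁶ = 1001.46 + 183.46 = 1184.92 kN·m.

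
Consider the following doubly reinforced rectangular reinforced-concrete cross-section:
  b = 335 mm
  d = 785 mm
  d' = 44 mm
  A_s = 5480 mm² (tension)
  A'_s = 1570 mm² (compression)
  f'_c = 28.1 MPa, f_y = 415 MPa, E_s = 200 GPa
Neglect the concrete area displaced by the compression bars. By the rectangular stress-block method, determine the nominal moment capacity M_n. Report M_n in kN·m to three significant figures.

M_n ≈ 1590 kN·m

Assume both tension and compression steel yield.
Net tension couple steel: A_s − A'_s = 3910 mm².
a = (A_s − A'_s) f_y / (0.85 f'_c b) = 1622650/(0.85 × 28.1 × 335) = 202.79 mm.
c = a/β₁ = 202.79/0.849 = 238.86 mm; ε'_s = 0.003(c − d')/c = 0.0024 ≥ f_y/E_s = 0.0021, so compression steel does yield.
M_n = (A_s − A'_s) f_y (d − a/2) + A'_s f_y (d − d') = [1622650 × (785 − 101.395) + 651550 × (785 − 44)] × 10⁻⁶ = 1109.25 + 482.80 = 1592.05 kN·m.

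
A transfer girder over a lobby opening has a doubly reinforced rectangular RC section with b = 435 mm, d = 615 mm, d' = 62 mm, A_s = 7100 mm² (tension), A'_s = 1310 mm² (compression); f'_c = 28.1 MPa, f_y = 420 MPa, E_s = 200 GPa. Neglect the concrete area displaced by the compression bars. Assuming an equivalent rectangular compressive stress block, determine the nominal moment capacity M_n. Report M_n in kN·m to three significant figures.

M_n ≈ 1520 kN·m

Assume both tension and compression steel yield.
Net tension couple steel: A_s − A'_s = 5790 mm².
a = (A_s − A'_s) f_y / (0.85 f'_c b) = 2431800/(0.85 × 28.1 × 435) = 234.05 mm.
c = a/β₁ = 234.05/0.849 = 275.68 mm; ε'_s = 0.003(c − d')/c = 0.0023 ≥ f_y/E_s = 0.0021, so compression steel does yield.
M_n = (A_s − A'_s) f_y (d − a/2) + A'_s f_y (d − d') = [2431800 × (615 − 117.025) + 550200 × (615 − 62)] × 10⁻⁶ = 1210.98 + 304.26 = 1515.24 kN·m.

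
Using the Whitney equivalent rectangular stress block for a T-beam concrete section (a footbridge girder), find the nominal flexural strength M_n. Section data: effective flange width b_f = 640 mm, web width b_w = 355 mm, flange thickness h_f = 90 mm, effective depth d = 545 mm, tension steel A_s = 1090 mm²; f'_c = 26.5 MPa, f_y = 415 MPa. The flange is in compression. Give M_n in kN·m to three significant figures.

Tension: T = A_s f_y = 1090 × 415 = 452350 N.
Try a within the flange: a = T/(0.85 f'_c b_f) = 452350/(0.85 × 26.5 × 640) = 31.38 mm.
Since a = 31.38 ≤ h_f = 90 mm, the stress block lies entirely in the flange; analyse as a rectangular beam of width b_f.
M_n = T(d − a/2) = 452350 × (545 − 15.69) = 239.43 × 10⁶ N·mm.
M_n = 239.43 kN·m.

M_n ≈ 239 kN·m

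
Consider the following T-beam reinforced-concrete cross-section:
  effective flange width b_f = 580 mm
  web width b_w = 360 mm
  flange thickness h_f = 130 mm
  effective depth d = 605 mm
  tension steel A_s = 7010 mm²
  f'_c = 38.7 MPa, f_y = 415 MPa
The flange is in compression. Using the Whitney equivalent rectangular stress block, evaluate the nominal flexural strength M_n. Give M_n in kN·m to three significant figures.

Tension: T = A_s f_y = 7010 × 415 = 2909150 N.
Try a within the flange: a = T/(0.85 f'_c b_f) = 2909150/(0.85 × 38.7 × 580) = 152.48 mm.
a = 152.48 > h_f = 130 mm: the block extends into the web. Split into flange-overhang and web parts.
C_f = 0.85 f'_c (b_f − b_w) h_f = 0.85 × 38.7 × (580 − 360) × 130 = 940797 N.
Remaining web compression depth: a_w = (T − C_f)/(0.85 f'_c b_w) = (2909150 − 940797)/(0.85 × 38.7 × 360) = 166.22 mm.
M_n = C_f(d − h_f/2) + (T − C_f)(d − a_w/2) = 940797 × (605 − 65) + 1968353 × (605 − 83.11) = 508.03 + 1027.26 = 1535.29 × 10⁶ N·mm.
M_n = 1535.29 kN·m.

M_n ≈ 1540 kN·m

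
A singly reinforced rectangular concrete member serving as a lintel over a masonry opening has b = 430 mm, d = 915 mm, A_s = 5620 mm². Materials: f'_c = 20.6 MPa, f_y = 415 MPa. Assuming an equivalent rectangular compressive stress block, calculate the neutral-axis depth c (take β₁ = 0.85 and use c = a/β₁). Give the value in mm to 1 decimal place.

T = A_s f_y = 5620 × 415 = 2332300 N = 2332.3 kN.
Setting C = 0.85 f'_c a b equal to T: a = 2332300/(0.85 × 20.6 × 430) = 309.763 mm.
With β₁ = 0.85, c = a/β₁ = 309.763/0.85 = 364.4 mm.

c ≈ 364.4 mm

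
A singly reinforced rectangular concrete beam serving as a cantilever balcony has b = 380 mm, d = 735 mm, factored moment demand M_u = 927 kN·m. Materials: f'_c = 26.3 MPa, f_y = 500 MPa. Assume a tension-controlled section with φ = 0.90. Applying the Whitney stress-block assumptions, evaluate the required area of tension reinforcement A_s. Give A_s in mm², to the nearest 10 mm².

A_s ≈ 3220 mm²

M_n = M_u/φ = 927/0.90 = 1030 kN·m.
With M_n = 0.85 f'_c a b (d − a/2), solve the quadratic for a:
a = d − √(d² − 2M_n/(0.85 f'_c b)) = 735 − √(735² − 2 × 1030×10⁶/(0.85 × 26.3 × 380)) = 189.36 mm.
A_s = 0.85 f'_c a b / f_y = 0.85 × 26.3 × 189.36 × 380 / 500 = 3217.2 mm².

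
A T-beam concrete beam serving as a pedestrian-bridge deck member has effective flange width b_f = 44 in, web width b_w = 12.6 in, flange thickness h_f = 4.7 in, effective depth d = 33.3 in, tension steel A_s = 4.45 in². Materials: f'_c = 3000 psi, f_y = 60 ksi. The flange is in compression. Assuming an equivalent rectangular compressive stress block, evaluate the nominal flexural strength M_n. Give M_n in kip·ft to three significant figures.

M_n ≈ 714 kip·ft

Tension: T = A_s f_y = 4.45 × 60 = 267 kips.
Try a within the flange: a = T/(0.85 f'_c b_f) = 267/(0.85 × 3 × 44) = 2.380 in.
Since a = 2.380 ≤ h_f = 4.7 in, the stress block lies entirely in the flange; analyse as a rectangular beam of width b_f.
M_n = T(d − a/2) = 267 × (33.3 − 1.19) = 8573.4 kip·in.
M_n = 8573.4/12 = 714.45 kip·ft.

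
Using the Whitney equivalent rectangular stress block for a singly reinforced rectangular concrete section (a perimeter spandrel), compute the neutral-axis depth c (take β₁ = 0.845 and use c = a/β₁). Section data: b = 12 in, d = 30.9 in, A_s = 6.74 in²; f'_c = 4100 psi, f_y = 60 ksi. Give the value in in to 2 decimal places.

c ≈ 11.44 in

T = A_s f_y = 6.74 × 60 = 404.4 kips.
a = T/(0.85 f'_c b) = 404.4/(0.85 × 4.1 × 12) = 9.6700 in.
With β₁ = 0.845, c = a/β₁ = 9.6700/0.845 = 11.44 in.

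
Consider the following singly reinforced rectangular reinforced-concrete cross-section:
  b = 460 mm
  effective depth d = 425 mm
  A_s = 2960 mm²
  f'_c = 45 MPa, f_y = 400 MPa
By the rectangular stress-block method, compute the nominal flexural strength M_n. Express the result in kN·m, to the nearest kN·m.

M_n ≈ 463 kN·m

T = A_s f_y = 2960 × 400 = 1184000 N = 1184 kN.
From C = T: a = T/(0.85 f'_c b) = 1184000/(0.85 × 45 × 460) = 67.29 mm.
M_n = T(d − a/2) = 1184 kN × (425 − 33.645) mm = 463.36 kN·m.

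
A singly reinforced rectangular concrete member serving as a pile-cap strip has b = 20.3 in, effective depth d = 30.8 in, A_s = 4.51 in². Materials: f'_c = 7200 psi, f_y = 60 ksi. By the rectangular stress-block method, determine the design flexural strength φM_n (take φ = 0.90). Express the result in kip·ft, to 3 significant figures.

T = A_s f_y = 4.51 × 60 = 270.6 kips.
a = T/(0.85 f'_c b) = 270.6/(0.85 × 7.2 × 20.3) = 2.178 in.
M_n = T(d − a/2) = 270.6 × (30.8 − 1.089) = 8039.8 kip·in = 8039.8/12 = 669.98 kip·ft.
φM_n = 0.90 × 669.98 = 602.98 kip·ft.

φM_n ≈ 603 kip·ft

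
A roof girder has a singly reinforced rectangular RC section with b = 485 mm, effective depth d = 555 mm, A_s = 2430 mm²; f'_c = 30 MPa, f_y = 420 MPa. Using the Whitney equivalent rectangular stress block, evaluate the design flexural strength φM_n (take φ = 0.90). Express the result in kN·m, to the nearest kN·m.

T = A_s f_y = 2430 × 420 = 1020600 N = 1020.6 kN.
From C = T: a = T/(0.85 f'_c b) = 1020600/(0.85 × 30 × 485) = 82.52 mm.
M_n = T(d − a/2) = 1020.6 kN × (555 − 41.26) mm = 524.32 kN·m.
φM_n = 0.90 × 524.32 = 471.89 kN·m.

φM_n ≈ 472 kN·m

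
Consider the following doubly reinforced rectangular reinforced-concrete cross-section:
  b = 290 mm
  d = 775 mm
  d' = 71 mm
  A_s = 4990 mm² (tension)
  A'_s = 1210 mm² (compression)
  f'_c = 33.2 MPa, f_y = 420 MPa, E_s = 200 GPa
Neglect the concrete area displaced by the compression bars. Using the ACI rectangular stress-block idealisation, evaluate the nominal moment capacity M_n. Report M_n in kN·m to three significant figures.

M_n ≈ 1430 kN·m

Assume both tension and compression steel yield.
Net tension couple steel: A_s − A'_s = 3780 mm².
a = (A_s − A'_s) f_y / (0.85 f'_c b) = 1587600/(0.85 × 33.2 × 290) = 193.99 mm.
c = a/β₁ = 193.99/0.813 = 238.61 mm; ε'_s = 0.003(c − d')/c = 0.0021 ≥ f_y/E_s = 0.0021, so compression steel does yield.
M_n = (A_s − A'_s) f_y (d − a/2) + A'_s f_y (d − d') = [1587600 × (775 − 96.995) + 508200 × (775 − 71)] × 10⁻⁶ = 1076.40 + 357.77 = 1434.17 kN·m.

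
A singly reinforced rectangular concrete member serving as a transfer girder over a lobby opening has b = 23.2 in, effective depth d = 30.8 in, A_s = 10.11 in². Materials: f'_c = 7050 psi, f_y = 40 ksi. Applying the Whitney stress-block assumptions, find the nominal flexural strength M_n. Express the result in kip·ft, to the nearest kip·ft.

T = A_s f_y = 10.11 × 40 = 404.4 kips.
a = T/(0.85 f'_c b) = 404.4/(0.85 × 7.05 × 23.2) = 2.909 in.
M_n = T(d − a/2) = 404.4 × (30.8 − 1.4545) = 11867.3 kip·in = 11867.3/12 = 988.94 kip·ft.

M_n ≈ 989 kip·ft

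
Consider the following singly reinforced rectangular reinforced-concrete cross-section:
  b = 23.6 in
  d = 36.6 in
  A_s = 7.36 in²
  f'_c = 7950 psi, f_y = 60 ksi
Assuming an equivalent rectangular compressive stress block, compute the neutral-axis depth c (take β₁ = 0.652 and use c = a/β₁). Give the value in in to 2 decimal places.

T = A_s f_y = 7.36 × 60 = 441.6 kips.
a = T/(0.85 f'_c b) = 441.6/(0.85 × 7.95 × 23.6) = 2.7691 in.
With β₁ = 0.652, c = a/β₁ = 2.7691/0.652 = 4.25 in.

c ≈ 4.25 in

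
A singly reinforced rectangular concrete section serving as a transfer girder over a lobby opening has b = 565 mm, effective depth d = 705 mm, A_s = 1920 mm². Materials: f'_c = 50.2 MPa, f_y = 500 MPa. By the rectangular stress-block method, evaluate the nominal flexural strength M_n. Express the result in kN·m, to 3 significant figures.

M_n ≈ 658 kN·m

T = A_s f_y = 1920 × 500 = 960000 N = 960 kN.
From C = T: a = T/(0.85 f'_c b) = 960000/(0.85 × 50.2 × 565) = 39.82 mm.
M_n = T(d − a/2) = 960 kN × (705 − 19.91) mm = 657.69 kN·m.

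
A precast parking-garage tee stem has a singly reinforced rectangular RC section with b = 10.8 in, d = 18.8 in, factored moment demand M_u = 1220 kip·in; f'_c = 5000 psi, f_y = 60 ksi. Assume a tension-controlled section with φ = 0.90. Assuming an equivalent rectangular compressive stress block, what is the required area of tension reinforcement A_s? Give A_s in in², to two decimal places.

M_n = M_u/φ = 1220/0.90 = 1355.56 kip·in.
From M_n = 0.85 f'_c a b (d − a/2):
a = d − √(d² − 2M_n/(0.85 f'_c b)) = 18.8 − √(18.8² − 2 × 1355.56/(0.85 × 5 × 10.8)) = 1.643 in.
A_s = 0.85 f'_c a b / f_y = 0.85 × 5 × 1.643 × 10.8 / 60 = 1.257 in².

A_s ≈ 1.26 in²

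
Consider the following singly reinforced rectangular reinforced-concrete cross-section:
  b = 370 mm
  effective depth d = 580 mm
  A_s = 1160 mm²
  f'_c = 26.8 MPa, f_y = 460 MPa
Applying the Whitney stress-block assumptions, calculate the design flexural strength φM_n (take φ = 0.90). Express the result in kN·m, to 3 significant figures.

T = A_s f_y = 1160 × 460 = 533600 N = 533.6 kN.
From C = T: a = T/(0.85 f'_c b) = 533600/(0.85 × 26.8 × 370) = 63.31 mm.
M_n = T(d − a/2) = 533.6 kN × (580 − 31.655) mm = 292.60 kN·m.
φM_n = 0.90 × 292.60 = 263.34 kN·m.

φM_n ≈ 263 kN·m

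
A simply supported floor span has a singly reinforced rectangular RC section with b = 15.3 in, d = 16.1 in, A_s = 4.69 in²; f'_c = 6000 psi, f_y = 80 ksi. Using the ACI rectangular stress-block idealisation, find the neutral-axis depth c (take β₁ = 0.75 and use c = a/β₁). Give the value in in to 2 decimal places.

T = A_s f_y = 4.69 × 80 = 375.2 kips.
a = T/(0.85 f'_c b) = 375.2/(0.85 × 6 × 15.3) = 4.8084 in.
With β₁ = 0.75, c = a/β₁ = 4.8084/0.75 = 6.41 in.

c ≈ 6.41 in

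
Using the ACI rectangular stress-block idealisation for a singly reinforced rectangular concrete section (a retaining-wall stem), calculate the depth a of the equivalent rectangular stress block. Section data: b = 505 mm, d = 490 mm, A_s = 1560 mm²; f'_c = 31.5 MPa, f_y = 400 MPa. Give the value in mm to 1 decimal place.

T = A_s f_y = 1560 × 400 = 624000 N = 624 kN.
Setting C = 0.85 f'_c a b equal to T: a = 624000/(0.85 × 31.5 × 505) = 46.1 mm.

a ≈ 46.1 mm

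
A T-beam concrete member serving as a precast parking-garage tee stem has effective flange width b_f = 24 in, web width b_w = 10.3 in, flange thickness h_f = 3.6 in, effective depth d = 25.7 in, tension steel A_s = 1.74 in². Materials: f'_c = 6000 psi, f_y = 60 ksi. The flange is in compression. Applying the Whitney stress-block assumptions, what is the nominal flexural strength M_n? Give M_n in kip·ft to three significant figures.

Tension: T = A_s f_y = 1.74 × 60 = 104.4 kips.
Try a within the flange: a = T/(0.85 f'_c b_f) = 104.4/(0.85 × 6 × 24) = 0.853 in.
Since a = 0.853 ≤ h_f = 3.6 in, the stress block lies entirely in the flange; analyse as a rectangular beam of width b_f.
M_n = T(d − a/2) = 104.4 × (25.7 − 0.4265) = 2638.6 kip·in.
M_n = 2638.6/12 = 219.88 kip·ft.

M_n ≈ 220 kip·ft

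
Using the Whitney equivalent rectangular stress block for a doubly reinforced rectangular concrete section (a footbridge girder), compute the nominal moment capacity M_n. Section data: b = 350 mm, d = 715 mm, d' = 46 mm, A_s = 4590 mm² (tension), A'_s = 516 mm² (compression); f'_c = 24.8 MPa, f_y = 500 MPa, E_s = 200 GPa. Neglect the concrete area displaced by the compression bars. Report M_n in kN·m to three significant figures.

M_n ≈ 1350 kN·m

Assume both tension and compression steel yield.
Net tension couple steel: A_s − A'_s = 4074 mm².
a = (A_s − A'_s) f_y / (0.85 f'_c b) = 2037000/(0.85 × 24.8 × 350) = 276.09 mm.
c = a/β₁ = 276.09/0.85 = 324.81 mm; ε'_s = 0.003(c − d')/c = 0.0026 ≥ f_y/E_s = 0.0025, so compression steel does yield.
M_n = (A_s − A'_s) f_y (d − a/2) + A'_s f_y (d − d') = [2037000 × (715 − 138.045) + 258000 × (715 − 46)] × 10⁻⁶ = 1175.26 + 172.60 = 1347.86 kN·m.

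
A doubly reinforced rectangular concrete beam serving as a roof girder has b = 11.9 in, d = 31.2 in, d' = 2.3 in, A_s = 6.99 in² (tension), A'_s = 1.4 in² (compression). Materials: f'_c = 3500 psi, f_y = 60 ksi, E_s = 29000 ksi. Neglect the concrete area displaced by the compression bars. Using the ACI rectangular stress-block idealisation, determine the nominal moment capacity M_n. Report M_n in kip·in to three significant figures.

Assume both steels yield.
a = (A_s − A'_s) f_y/(0.85 f'_c b) = (6.99 − 1.4) × 60/(0.85 × 3.5 × 11.9) = 9.474 in.
c = a/β₁ = 9.474/0.85 = 11.146 in; ε'_s = 0.003(c − d')/c = 0.0024 ≥ ε_y = 0.0021, so the compression steel yields.
M_n = (A_s − A'_s) f_y (d − a/2) + A'_s f_y (d − d') = 335.4 × (31.2 − 4.737) + 84 × (31.2 − 2.3) = 8875.7 + 2427.6 = 11303.3 kip·in.

M_n ≈ 11300 kip·in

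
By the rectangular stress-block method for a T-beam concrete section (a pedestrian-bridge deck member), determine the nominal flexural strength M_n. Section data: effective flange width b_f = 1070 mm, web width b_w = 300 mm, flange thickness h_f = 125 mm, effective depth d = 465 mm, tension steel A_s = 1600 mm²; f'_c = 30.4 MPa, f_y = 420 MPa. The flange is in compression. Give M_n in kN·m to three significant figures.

M_n ≈ 304 kN·m

Tension: T = A_s f_y = 1600 × 420 = 672000 N.
Try a within the flange: a = T/(0.85 f'_c b_f) = 672000/(0.85 × 30.4 × 1070) = 24.30 mm.
Since a = 24.30 ≤ h_f = 125 mm, the stress block lies entirely in the flange; analyse as a rectangular beam of width b_f.
M_n = T(d − a/2) = 672000 × (465 − 12.15) = 304.32 × 10⁶ N·mm.
M_n = 304.32 kN·m.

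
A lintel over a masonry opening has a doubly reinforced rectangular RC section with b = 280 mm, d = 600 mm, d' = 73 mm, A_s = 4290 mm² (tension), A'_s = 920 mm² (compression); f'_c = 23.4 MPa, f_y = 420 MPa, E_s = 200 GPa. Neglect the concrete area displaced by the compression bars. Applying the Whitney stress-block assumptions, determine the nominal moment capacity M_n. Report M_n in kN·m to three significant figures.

Assume both tension and compression steel yield.
Net tension couple steel: A_s − A'_s = 3370 mm².
a = (A_s − A'_s) f_y / (0.85 f'_c b) = 1415400/(0.85 × 23.4 × 280) = 254.15 mm.
c = a/β₁ = 254.15/0.85 = 299.00 mm; ε'_s = 0.003(c − d')/c = 0.0023 ≥ f_y/E_s = 0.0021, so compression steel does yield.
M_n = (A_s − A'_s) f_y (d − a/2) + A'_s f_y (d − d') = [1415400 × (600 − 127.075) + 386400 × (600 − 73)] × 10⁻⁶ = 669.38 + 203.63 = 873.01 kN·m.

M_n ≈ 873 kN·m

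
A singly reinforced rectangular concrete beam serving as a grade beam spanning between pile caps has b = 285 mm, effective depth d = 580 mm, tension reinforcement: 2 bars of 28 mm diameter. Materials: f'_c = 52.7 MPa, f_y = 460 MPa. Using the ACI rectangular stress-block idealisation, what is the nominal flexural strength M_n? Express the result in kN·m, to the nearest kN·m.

M_n ≈ 316 kN·m

A_s = 2 × 616 = 1232 mm².
T = A_s f_y = 1232 × 460 = 566720 N = 566.72 kN.
From C = T: a = T/(0.85 f'_c b) = 566720/(0.85 × 52.7 × 285) = 44.39 mm.
M_n = T(d − a/2) = 566.72 kN × (580 − 22.195) mm = 316.12 kN·m.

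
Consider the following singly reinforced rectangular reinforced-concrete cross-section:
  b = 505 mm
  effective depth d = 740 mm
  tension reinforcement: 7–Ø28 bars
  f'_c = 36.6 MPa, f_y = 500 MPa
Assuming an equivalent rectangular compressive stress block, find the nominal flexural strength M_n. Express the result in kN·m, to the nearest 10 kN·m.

M_n ≈ 1450 kN·m

A_s = 7 × 616 = 4312 mm².
T = A_s f_y = 4312 × 500 = 2156000 N = 2156 kN.
From C = T: a = T/(0.85 f'_c b) = 2156000/(0.85 × 36.6 × 505) = 137.23 mm.
M_n = T(d − a/2) = 2156 kN × (740 − 68.615) mm = 1447.51 kN·m.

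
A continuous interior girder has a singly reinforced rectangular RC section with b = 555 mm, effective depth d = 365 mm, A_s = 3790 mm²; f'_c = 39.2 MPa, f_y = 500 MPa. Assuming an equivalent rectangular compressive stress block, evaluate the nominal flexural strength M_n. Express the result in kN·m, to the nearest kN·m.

M_n ≈ 595 kN·m

T = A_s f_y = 3790 × 500 = 1895000 N = 1895 kN.
From C = T: a = T/(0.85 f'_c b) = 1895000/(0.85 × 39.2 × 555) = 102.47 mm.
M_n = T(d − a/2) = 1895 kN × (365 − 51.235) mm = 594.58 kN·m.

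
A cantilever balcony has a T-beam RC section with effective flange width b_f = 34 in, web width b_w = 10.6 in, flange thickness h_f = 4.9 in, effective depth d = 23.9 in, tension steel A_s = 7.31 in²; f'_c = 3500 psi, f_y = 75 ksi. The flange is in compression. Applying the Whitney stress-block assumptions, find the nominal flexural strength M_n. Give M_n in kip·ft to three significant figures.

Tension: T = A_s f_y = 7.31 × 75 = 548.25 kips.
Try a within the flange: a = T/(0.85 f'_c b_f) = 548.25/(0.85 × 3.5 × 34) = 5.420 in.
a = 5.420 > h_f = 4.9 in: the block extends into the web. Split into flange-overhang and web parts.
C_f = 0.85 f'_c (b_f − b_w) h_f = 0.85 × 3.5 × (34 − 10.6) × 4.9 = 341.1 kips.
Remaining web compression depth: a_w = (T − C_f)/(0.85 f'_c b_w) = (548.25 − 341.1)/(0.85 × 3.5 × 10.6) = 6.569 in.
M_n = C_f(d − h_f/2) + (T − C_f)(d − a_w/2) = 341.1 × (23.9 − 2.45) + 207.15 × (23.9 − 3.2845) = 7316.6 + 4270.5 = 11587.1 kip·in.
M_n = 11587.1/12 = 965.59 kip·ft.

M_n ≈ 966 kip·ft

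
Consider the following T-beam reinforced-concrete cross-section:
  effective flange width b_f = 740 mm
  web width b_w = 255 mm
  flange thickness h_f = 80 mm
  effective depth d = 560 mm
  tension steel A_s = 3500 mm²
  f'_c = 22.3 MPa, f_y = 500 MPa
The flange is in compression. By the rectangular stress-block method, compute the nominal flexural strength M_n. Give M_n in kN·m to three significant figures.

Tension: T = A_s f_y = 3500 × 500 = 1750000 N.
Try a within the flange: a = T/(0.85 f'_c b_f) = 1750000/(0.85 × 22.3 × 740) = 124.76 mm.
a = 124.76 > h_f = 80 mm: the block extends into the web. Split into flange-overhang and web parts.
C_f = 0.85 f'_c (b_f − b_w) h_f = 0.85 × 22.3 × (740 − 255) × 80 = 735454 N.
Remaining web compression depth: a_w = (T − C_f)/(0.85 f'_c b_w) = (1750000 − 735454)/(0.85 × 22.3 × 255) = 209.90 mm.
M_n = C_f(d − h_f/2) + (T − C_f)(d − a_w/2) = 735454 × (560 − 40) + 1014546 × (560 − 104.95) = 382.44 + 461.67 = 844.11 × 10⁶ N·mm.
M_n = 844.11 kN·m.

M_n ≈ 844 kN·m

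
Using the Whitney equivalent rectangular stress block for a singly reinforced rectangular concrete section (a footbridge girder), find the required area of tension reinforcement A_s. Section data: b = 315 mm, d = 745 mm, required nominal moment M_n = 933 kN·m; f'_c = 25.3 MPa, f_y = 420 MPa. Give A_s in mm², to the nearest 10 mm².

With M_n = 0.85 f'_c a b (d − a/2), solve the quadratic for a:
a = d − √(d² − 2M_n/(0.85 f'_c b)) = 745 − √(745² − 2 × 933×10⁶/(0.85 × 25.3 × 315)) = 216.26 mm.
A_s = 0.85 f'_c a b / f_y = 0.85 × 25.3 × 216.26 × 315 / 420 = 3488.0 mm².

A_s ≈ 3490 mm²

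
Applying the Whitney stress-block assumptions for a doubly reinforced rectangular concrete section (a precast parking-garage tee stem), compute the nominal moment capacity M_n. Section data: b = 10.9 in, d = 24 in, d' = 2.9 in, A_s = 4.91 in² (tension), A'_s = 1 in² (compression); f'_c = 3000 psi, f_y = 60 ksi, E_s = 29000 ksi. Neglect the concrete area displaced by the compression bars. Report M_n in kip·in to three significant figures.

Assume both steels yield.
a = (A_s − A'_s) f_y/(0.85 f'_c b) = (4.91 − 1) × 60/(0.85 × 3 × 10.9) = 8.440 in.
c = a/β₁ = 8.440/0.85 = 9.929 in; ε'_s = 0.003(c − d')/c = 0.0021 ≥ ε_y = 0.0021, so the compression steel yields.
M_n = (A_s − A'_s) f_y (d − a/2) + A'_s f_y (d − d') = 234.6 × (24 − 4.22) + 60 × (24 − 2.9) = 4640.4 + 1266.0 = 5906.4 kip·in.

M_n ≈ 5910 kip·in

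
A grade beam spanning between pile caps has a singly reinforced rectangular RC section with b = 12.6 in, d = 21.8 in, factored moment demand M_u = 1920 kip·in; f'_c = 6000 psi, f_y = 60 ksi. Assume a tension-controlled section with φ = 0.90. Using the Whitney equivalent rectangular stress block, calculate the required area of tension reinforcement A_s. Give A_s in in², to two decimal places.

A_s ≈ 1.69 in²

M_n = M_u/φ = 1920/0.90 = 2133.33 kip·in.
From M_n = 0.85 f'_c a b (d − a/2):
a = d − √(d² − 2M_n/(0.85 f'_c b)) = 21.8 − √(21.8² − 2 × 2133.33/(0.85 × 6 × 12.6)) = 1.580 in.
A_s = 0.85 f'_c a b / f_y = 0.85 × 6 × 1.580 × 12.6 / 60 = 1.692 in².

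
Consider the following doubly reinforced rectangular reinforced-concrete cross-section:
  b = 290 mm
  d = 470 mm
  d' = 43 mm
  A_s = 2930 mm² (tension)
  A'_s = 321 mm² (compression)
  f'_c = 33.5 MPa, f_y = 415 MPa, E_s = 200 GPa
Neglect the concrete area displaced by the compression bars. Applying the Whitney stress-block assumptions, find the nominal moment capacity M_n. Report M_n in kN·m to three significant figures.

M_n ≈ 495 kN·m

Assume both tension and compression steel yield.
Net tension couple steel: A_s − A'_s = 2609 mm².
a = (A_s − A'_s) f_y / (0.85 f'_c b) = 1082735/(0.85 × 33.5 × 290) = 131.12 mm.
c = a/β₁ = 131.12/0.811 = 161.68 mm; ε'_s = 0.003(c − d')/c = 0.0022 ≥ f_y/E_s = 0.0021, so compression steel does yield.
M_n = (A_s − A'_s) f_y (d − a/2) + A'_s f_y (d − d') = [1082735 × (470 − 65.56) + 133215 × (470 − 43)] × 10⁻⁶ = 437.90 + 56.88 = 494.78 kN·m.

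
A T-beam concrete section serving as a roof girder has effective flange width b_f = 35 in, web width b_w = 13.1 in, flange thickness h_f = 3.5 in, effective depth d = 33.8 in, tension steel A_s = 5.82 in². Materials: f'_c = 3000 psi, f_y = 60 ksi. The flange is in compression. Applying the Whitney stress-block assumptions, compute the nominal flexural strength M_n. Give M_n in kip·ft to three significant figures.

Tension: T = A_s f_y = 5.82 × 60 = 349.2 kips.
Try a within the flange: a = T/(0.85 f'_c b_f) = 349.2/(0.85 × 3 × 35) = 3.913 in.
a = 3.913 > h_f = 3.5 in: the block extends into the web. Split into flange-overhang and web parts.
C_f = 0.85 f'_c (b_f − b_w) h_f = 0.85 × 3 × (35 − 13.1) × 3.5 = 195.5 kips.
Remaining web compression depth: a_w = (T − C_f)/(0.85 f'_c b_w) = (349.2 − 195.5)/(0.85 × 3 × 13.1) = 4.601 in.
M_n = C_f(d − h_f/2) + (T − C_f)(d − a_w/2) = 195.5 × (33.8 − 1.75) + 153.7 × (33.8 − 2.3005) = 6265.8 + 4841.5 = 11107.3 kip·in.
M_n = 11107.3/12 = 925.61 kip·ft.

M_n ≈ 926 kip·ft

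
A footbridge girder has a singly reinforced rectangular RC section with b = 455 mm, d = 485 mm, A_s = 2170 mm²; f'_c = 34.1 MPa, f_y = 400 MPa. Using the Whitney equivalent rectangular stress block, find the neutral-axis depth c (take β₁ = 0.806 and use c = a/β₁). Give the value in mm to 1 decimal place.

T = A_s f_y = 2170 × 400 = 868000 N = 868 kN.
Setting C = 0.85 f'_c a b equal to T: a = 868000/(0.85 × 34.1 × 455) = 65.817 mm.
With β₁ = 0.806, c = a/β₁ = 65.817/0.806 = 81.7 mm.

c ≈ 81.7 mm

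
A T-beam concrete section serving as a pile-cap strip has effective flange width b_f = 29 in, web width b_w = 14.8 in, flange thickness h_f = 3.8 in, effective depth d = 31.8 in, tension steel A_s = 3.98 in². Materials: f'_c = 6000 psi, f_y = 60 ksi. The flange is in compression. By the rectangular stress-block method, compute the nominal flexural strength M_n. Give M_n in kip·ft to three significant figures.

Tension: T = A_s f_y = 3.98 × 60 = 238.8 kips.
Try a within the flange: a = T/(0.85 f'_c b_f) = 238.8/(0.85 × 6 × 29) = 1.615 in.
Since a = 1.615 ≤ h_f = 3.8 in, the stress block lies entirely in the flange; analyse as a rectangular beam of width b_f.
M_n = T(d − a/2) = 238.8 × (31.8 − 0.8075) = 7401.0 kip·in.
M_n = 7401.0/12 = 616.75 kip·ft.

M_n ≈ 617 kip·ft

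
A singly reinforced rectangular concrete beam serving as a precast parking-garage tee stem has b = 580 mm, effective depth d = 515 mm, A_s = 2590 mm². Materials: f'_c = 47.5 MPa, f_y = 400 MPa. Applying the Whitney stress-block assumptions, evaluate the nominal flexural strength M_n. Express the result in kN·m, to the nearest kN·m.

M_n ≈ 511 kN·m

T = A_s f_y = 2590 × 400 = 1036000 N = 1036 kN.
From C = T: a = T/(0.85 f'_c b) = 1036000/(0.85 × 47.5 × 580) = 44.24 mm.
M_n = T(d − a/2) = 1036 kN × (515 − 22.12) mm = 510.62 kN·m.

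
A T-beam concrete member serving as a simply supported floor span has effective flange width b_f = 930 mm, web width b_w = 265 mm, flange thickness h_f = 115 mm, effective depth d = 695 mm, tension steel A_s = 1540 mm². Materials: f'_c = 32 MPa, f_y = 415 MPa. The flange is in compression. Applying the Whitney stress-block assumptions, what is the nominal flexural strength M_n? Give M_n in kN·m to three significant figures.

M_n ≈ 436 kN·m

Tension: T = A_s f_y = 1540 × 415 = 639100 N.
Try a within the flange: a = T/(0.85 f'_c b_f) = 639100/(0.85 × 32 × 930) = 25.26 mm.
Since a = 25.26 ≤ h_f = 115 mm, the stress block lies entirely in the flange; analyse as a rectangular beam of width b_f.
M_n = T(d − a/2) = 639100 × (695 − 12.63) = 436.10 × 10⁶ N·mm.
M_n = 436.10 kN·m.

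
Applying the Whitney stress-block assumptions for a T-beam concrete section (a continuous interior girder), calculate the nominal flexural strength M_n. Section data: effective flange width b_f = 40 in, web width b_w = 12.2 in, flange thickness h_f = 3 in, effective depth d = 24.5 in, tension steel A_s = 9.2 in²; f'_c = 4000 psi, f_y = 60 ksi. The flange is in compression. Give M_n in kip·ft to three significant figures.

Tension: T = A_s f_y = 9.2 × 60 = 552 kips.
Try a within the flange: a = T/(0.85 f'_c b_f) = 552/(0.85 × 4 × 40) = 4.059 in.
a = 4.059 > h_f = 3 in: the block extends into the web. Split into flange-overhang and web parts.
C_f = 0.85 f'_c (b_f − b_w) h_f = 0.85 × 4 × (40 − 12.2) × 3 = 283.6 kips.
Remaining web compression depth: a_w = (T − C_f)/(0.85 f'_c b_w) = (552 − 283.6)/(0.85 × 4 × 12.2) = 6.471 in.
M_n = C_f(d − h_f/2) + (T − C_f)(d − a_w/2) = 283.6 × (24.5 − 1.5) + 268.4 × (24.5 − 3.2355) = 6522.8 + 5707.4 = 12230.2 kip·in.
M_n = 12230.2/12 = 1019.18 kip·ft.

M_n ≈ 1020 kip·ft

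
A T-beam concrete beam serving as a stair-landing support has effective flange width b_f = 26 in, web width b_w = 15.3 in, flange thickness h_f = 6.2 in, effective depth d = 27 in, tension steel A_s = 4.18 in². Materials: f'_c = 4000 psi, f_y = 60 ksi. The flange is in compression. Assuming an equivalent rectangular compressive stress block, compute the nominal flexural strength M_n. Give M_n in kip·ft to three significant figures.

Tension: T = A_s f_y = 4.18 × 60 = 250.8 kips.
Try a within the flange: a = T/(0.85 f'_c b_f) = 250.8/(0.85 × 4 × 26) = 2.837 in.
Since a = 2.837 ≤ h_f = 6.2 in, the stress block lies entirely in the flange; analyse as a rectangular beam of width b_f.
M_n = T(d − a/2) = 250.8 × (27 − 1.4185) = 6415.8 kip·in.
M_n = 6415.8/12 = 534.65 kip·ft.

M_n ≈ 535 kip·ft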